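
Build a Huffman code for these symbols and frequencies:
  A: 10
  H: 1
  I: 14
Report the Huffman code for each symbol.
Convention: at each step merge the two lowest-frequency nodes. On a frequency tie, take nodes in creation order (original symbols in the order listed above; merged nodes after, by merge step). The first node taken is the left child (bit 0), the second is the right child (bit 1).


Huffman tree construction:
Step 1: Merge H(1) + A(10) = 11
Step 2: Merge (H+A)(11) + I(14) = 25
Read each symbol's code off the tree from the root (left child = 0, right child = 1).

Codes:
  A: 01 (length 2)
  H: 00 (length 2)
  I: 1 (length 1)
Average code length: 36/25 = 1.4400 bits/symbol


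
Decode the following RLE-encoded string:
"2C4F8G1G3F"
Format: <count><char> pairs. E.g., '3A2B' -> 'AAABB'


Expanding each <count><char> pair:
  2C -> 'CC'
  4F -> 'FFFF'
  8G -> 'GGGGGGGG'
  1G -> 'G'
  3F -> 'FFF'

Decoded = CCFFFFGGGGGGGGGFFF


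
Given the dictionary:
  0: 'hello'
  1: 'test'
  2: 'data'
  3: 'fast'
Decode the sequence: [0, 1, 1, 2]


Look up each index in the dictionary:
  0 -> 'hello'
  1 -> 'test'
  1 -> 'test'
  2 -> 'data'

Decoded: "hello test test data"


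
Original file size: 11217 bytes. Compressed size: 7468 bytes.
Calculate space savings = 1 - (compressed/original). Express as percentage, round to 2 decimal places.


ratio = compressed/original = 7468/11217 = 0.665775
savings = 1 - ratio = 1 - 0.665775 = 0.334225
as a percentage: 0.334225 * 100 = 33.42%

Space savings = 1 - 7468/11217 = 33.42%


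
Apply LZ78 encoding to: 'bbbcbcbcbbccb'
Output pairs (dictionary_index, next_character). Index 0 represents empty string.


LZ78 encoding steps:
Dictionary: {0: ''}
Step 1: w='' (idx 0), next='b' -> output (0, 'b'), add 'b' as idx 1
Step 2: w='b' (idx 1), next='b' -> output (1, 'b'), add 'bb' as idx 2
Step 3: w='' (idx 0), next='c' -> output (0, 'c'), add 'c' as idx 3
Step 4: w='b' (idx 1), next='c' -> output (1, 'c'), add 'bc' as idx 4
Step 5: w='bc' (idx 4), next='b' -> output (4, 'b'), add 'bcb' as idx 5
Step 6: w='bc' (idx 4), next='c' -> output (4, 'c'), add 'bcc' as idx 6
Step 7: w='b' (idx 1), end of input -> output (1, '')


Encoded: [(0, 'b'), (1, 'b'), (0, 'c'), (1, 'c'), (4, 'b'), (4, 'c'), (1, '')]


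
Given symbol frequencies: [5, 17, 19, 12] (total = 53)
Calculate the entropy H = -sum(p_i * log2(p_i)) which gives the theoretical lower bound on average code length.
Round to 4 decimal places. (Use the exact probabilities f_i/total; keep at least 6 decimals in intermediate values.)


Per-symbol terms -p_i * log2(p_i) with p_i = f_i/53:
  p = 5/53 = 0.094340: log2(p) = -3.405992, -p*log2(p) = 0.321320
  p = 17/53 = 0.320755: log2(p) = -1.640458, -p*log2(p) = 0.526185
  p = 19/53 = 0.358491: log2(p) = -1.479993, -p*log2(p) = 0.530564
  p = 12/53 = 0.226415: log2(p) = -2.142958, -p*log2(p) = 0.485198
H = 0.321320 + 0.526185 + 0.530564 + 0.485198 = 1.863267

H = 1.8633 bits/symbol


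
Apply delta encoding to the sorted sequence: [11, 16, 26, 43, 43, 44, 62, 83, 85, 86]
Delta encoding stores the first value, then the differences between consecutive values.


First value: 11
Deltas:
  16 - 11 = 5
  26 - 16 = 10
  43 - 26 = 17
  43 - 43 = 0
  44 - 43 = 1
  62 - 44 = 18
  83 - 62 = 21
  85 - 83 = 2
  86 - 85 = 1


Delta encoded: [11, 5, 10, 17, 0, 1, 18, 21, 2, 1]


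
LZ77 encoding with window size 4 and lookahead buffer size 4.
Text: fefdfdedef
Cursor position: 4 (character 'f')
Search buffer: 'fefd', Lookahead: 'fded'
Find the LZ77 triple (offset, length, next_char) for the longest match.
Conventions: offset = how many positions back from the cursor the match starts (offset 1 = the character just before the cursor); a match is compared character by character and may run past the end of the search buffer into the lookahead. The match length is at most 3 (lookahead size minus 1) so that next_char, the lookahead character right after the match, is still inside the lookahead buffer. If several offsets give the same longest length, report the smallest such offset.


Try each offset into the search buffer:
  offset=1 (pos 3, char 'd'): match length 0
  offset=2 (pos 2, char 'f'): match length 2
  offset=3 (pos 1, char 'e'): match length 0
  offset=4 (pos 0, char 'f'): match length 1
Longest match has length 2 at offset 2.
next_char = character at position 4 + 2 = 6 -> 'e'

Best match: offset=2, length=2 (matching 'fd' starting at position 2)
LZ77 triple: (2, 2, 'e')


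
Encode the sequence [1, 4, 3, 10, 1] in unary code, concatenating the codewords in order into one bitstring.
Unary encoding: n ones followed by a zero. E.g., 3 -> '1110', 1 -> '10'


Encode each number as n ones followed by a terminating 0:
  1 -> 10 (2 bits)
  4 -> 11110 (5 bits)
  3 -> 1110 (4 bits)
  10 -> 11111111110 (11 bits)
  1 -> 10 (2 bits)
Total length = 2 + 5 + 4 + 11 + 2 = 24 bits.

Unary([1, 4, 3, 10, 1]) = 101111011101111111111010 (24 bits)


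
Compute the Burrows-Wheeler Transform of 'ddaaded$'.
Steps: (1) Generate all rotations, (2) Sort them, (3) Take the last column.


Rotations (sorted):
  0: $ddaaded -> last char: d
  1: aaded$dd -> last char: d
  2: aded$dda -> last char: a
  3: d$ddaade -> last char: e
  4: daaded$d -> last char: d
  5: ddaaded$ -> last char: $
  6: ded$ddaa -> last char: a
  7: ed$ddaad -> last char: d


BWT = ddaed$ad


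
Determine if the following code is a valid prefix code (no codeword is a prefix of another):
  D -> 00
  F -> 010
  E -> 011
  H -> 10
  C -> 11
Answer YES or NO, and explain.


Checking each pair (does one codeword prefix another?):
  D='00' vs F='010': no prefix
  D='00' vs E='011': no prefix
  D='00' vs H='10': no prefix
  D='00' vs C='11': no prefix
  F='010' vs D='00': no prefix
  F='010' vs E='011': no prefix
  F='010' vs H='10': no prefix
  F='010' vs C='11': no prefix
  E='011' vs D='00': no prefix
  E='011' vs F='010': no prefix
  E='011' vs H='10': no prefix
  E='011' vs C='11': no prefix
  H='10' vs D='00': no prefix
  H='10' vs F='010': no prefix
  H='10' vs E='011': no prefix
  H='10' vs C='11': no prefix
  C='11' vs D='00': no prefix
  C='11' vs F='010': no prefix
  C='11' vs E='011': no prefix
  C='11' vs H='10': no prefix
No violation found over all pairs.

YES -- this is a valid prefix code. No codeword is a prefix of any other codeword.


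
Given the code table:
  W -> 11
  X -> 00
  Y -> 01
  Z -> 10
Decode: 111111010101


Decoding:
11 -> W
11 -> W
11 -> W
01 -> Y
01 -> Y
01 -> Y


Result: WWWYYY


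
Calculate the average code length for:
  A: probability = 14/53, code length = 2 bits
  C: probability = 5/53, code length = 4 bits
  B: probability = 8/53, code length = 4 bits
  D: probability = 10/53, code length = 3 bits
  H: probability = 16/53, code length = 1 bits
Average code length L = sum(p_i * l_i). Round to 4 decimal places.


Weighted contributions p_i * l_i:
  A: (14/53) * 2 = 28/53
  C: (5/53) * 4 = 20/53
  B: (8/53) * 4 = 32/53
  D: (10/53) * 3 = 30/53
  H: (16/53) * 1 = 16/53
Sum = (28 + 20 + 32 + 30 + 16)/53 = 126/53

L = 126/53 = 2.3774 bits/symbol


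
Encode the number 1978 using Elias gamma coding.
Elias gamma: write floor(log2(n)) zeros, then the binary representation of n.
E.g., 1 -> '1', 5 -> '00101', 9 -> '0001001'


num_bits = floor(log2(1978)) + 1 = 11
leading_zeros = num_bits - 1 = 10
binary(1978) = 11110111010

Elias gamma(1978) = '0000000000' + '11110111010' = 000000000011110111010 (21 bits)


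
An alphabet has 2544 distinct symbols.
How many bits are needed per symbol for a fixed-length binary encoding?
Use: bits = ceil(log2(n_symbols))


log2(2544) = 11.3129
Bracket: 2^11 = 2048 < 2544 <= 2^12 = 4096
So ceil(log2(2544)) = 12

bits = ceil(log2(2544)) = ceil(11.3129) = 12 bits


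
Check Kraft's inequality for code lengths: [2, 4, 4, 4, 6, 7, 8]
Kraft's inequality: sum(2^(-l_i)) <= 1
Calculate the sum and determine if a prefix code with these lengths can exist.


Sum = 2^(-2) + 2^(-4) + 2^(-4) + 2^(-4) + 2^(-6) + 2^(-7) + 2^(-8)
    = 0.25 + 0.0625 + 0.0625 + 0.0625 + 0.015625 + 0.0078125 + 0.00390625
    = 119/256 = 0.46484375
Since 0.46484375 <= 1, Kraft's inequality IS satisfied.
A prefix code with these lengths CAN exist.

Kraft sum = 0.46484375. Satisfied.


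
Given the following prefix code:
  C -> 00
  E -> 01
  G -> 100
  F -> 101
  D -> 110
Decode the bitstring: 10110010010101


Decoding step by step:
Bits 101 -> F
Bits 100 -> G
Bits 100 -> G
Bits 101 -> F
Bits 01 -> E


Decoded message: FGGFE


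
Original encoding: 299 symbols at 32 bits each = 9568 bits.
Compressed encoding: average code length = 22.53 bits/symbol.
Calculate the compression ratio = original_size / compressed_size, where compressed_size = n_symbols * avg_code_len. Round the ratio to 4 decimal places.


original_size = n_symbols * orig_bits = 299 * 32 = 9568 bits
compressed_size = n_symbols * avg_code_len = 299 * 22.53 = 6736.47 bits
ratio = original_size / compressed_size = 9568 / 6736.47 = 1.4203

Compression ratio = 1.4203


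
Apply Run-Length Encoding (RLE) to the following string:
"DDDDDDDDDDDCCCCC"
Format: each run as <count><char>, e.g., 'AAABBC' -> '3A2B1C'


Scanning runs left to right:
  i=0: run of 'D' x 11 -> '11D'
  i=11: run of 'C' x 5 -> '5C'

RLE = 11D5C


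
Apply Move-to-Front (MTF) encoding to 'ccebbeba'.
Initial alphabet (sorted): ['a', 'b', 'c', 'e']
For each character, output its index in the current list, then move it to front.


MTF encoding:
'c': index 2 in ['a', 'b', 'c', 'e'] -> ['c', 'a', 'b', 'e']
'c': index 0 in ['c', 'a', 'b', 'e'] -> ['c', 'a', 'b', 'e']
'e': index 3 in ['c', 'a', 'b', 'e'] -> ['e', 'c', 'a', 'b']
'b': index 3 in ['e', 'c', 'a', 'b'] -> ['b', 'e', 'c', 'a']
'b': index 0 in ['b', 'e', 'c', 'a'] -> ['b', 'e', 'c', 'a']
'e': index 1 in ['b', 'e', 'c', 'a'] -> ['e', 'b', 'c', 'a']
'b': index 1 in ['e', 'b', 'c', 'a'] -> ['b', 'e', 'c', 'a']
'a': index 3 in ['b', 'e', 'c', 'a'] -> ['a', 'b', 'e', 'c']


Output: [2, 0, 3, 3, 0, 1, 1, 3]


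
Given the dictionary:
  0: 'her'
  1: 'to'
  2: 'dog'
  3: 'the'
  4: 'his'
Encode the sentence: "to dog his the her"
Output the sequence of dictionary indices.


Look up each word in the dictionary:
  'to' -> 1
  'dog' -> 2
  'his' -> 4
  'the' -> 3
  'her' -> 0

Encoded: [1, 2, 4, 3, 0]


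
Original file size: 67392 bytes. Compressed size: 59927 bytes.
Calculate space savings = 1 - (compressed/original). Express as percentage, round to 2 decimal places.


ratio = compressed/original = 59927/67392 = 0.88923
savings = 1 - ratio = 1 - 0.88923 = 0.11077
as a percentage: 0.11077 * 100 = 11.08%

Space savings = 1 - 59927/67392 = 11.08%


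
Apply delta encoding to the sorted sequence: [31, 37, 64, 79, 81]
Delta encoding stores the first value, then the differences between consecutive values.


First value: 31
Deltas:
  37 - 31 = 6
  64 - 37 = 27
  79 - 64 = 15
  81 - 79 = 2


Delta encoded: [31, 6, 27, 15, 2]


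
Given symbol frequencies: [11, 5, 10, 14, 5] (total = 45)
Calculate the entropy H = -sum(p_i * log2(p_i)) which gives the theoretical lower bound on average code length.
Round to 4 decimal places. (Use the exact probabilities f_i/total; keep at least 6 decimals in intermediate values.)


Per-symbol terms -p_i * log2(p_i) with p_i = f_i/45:
  p = 11/45 = 0.244444: log2(p) = -2.032421, -p*log2(p) = 0.496814
  p = 5/45 = 0.111111: log2(p) = -3.169925, -p*log2(p) = 0.352214
  p = 10/45 = 0.222222: log2(p) = -2.169925, -p*log2(p) = 0.482206
  p = 14/45 = 0.311111: log2(p) = -1.684498, -p*log2(p) = 0.524066
  p = 5/45 = 0.111111: log2(p) = -3.169925, -p*log2(p) = 0.352214
H = 0.496814 + 0.352214 + 0.482206 + 0.524066 + 0.352214 = 2.207514

H = 2.2075 bits/symbol


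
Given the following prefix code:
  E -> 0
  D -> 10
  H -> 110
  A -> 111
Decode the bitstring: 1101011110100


Decoding step by step:
Bits 110 -> H
Bits 10 -> D
Bits 111 -> A
Bits 10 -> D
Bits 10 -> D
Bits 0 -> E


Decoded message: HDADDE


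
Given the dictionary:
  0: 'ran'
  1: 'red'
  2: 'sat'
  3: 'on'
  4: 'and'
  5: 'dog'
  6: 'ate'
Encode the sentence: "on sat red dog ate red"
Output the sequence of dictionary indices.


Look up each word in the dictionary:
  'on' -> 3
  'sat' -> 2
  'red' -> 1
  'dog' -> 5
  'ate' -> 6
  'red' -> 1

Encoded: [3, 2, 1, 5, 6, 1]


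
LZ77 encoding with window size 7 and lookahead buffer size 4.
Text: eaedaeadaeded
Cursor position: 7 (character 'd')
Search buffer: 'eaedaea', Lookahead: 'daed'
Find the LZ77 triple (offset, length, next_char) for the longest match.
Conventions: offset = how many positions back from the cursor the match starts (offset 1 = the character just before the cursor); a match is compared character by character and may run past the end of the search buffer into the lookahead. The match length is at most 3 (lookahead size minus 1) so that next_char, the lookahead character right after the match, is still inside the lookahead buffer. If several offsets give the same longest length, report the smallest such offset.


Try each offset into the search buffer:
  offset=1 (pos 6, char 'a'): match length 0
  offset=2 (pos 5, char 'e'): match length 0
  offset=3 (pos 4, char 'a'): match length 0
  offset=4 (pos 3, char 'd'): match length 3
  offset=5 (pos 2, char 'e'): match length 0
  offset=6 (pos 1, char 'a'): match length 0
  offset=7 (pos 0, char 'e'): match length 0
Longest match has length 3 at offset 4.
next_char = character at position 7 + 3 = 10 -> 'd'

Best match: offset=4, length=3 (matching 'dae' starting at position 3)
LZ77 triple: (4, 3, 'd')


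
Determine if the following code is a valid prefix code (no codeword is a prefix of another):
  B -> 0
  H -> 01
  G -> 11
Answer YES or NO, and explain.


Checking each pair (does one codeword prefix another?):
  B='0' vs H='01': prefix -- VIOLATION

NO -- this is NOT a valid prefix code. B (0) is a prefix of H (01).


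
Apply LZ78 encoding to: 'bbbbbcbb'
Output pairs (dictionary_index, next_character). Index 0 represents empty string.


LZ78 encoding steps:
Dictionary: {0: ''}
Step 1: w='' (idx 0), next='b' -> output (0, 'b'), add 'b' as idx 1
Step 2: w='b' (idx 1), next='b' -> output (1, 'b'), add 'bb' as idx 2
Step 3: w='bb' (idx 2), next='c' -> output (2, 'c'), add 'bbc' as idx 3
Step 4: w='bb' (idx 2), end of input -> output (2, '')


Encoded: [(0, 'b'), (1, 'b'), (2, 'c'), (2, '')]


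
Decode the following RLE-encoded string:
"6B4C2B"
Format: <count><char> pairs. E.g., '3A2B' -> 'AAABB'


Expanding each <count><char> pair:
  6B -> 'BBBBBB'
  4C -> 'CCCC'
  2B -> 'BB'

Decoded = BBBBBBCCCCBB


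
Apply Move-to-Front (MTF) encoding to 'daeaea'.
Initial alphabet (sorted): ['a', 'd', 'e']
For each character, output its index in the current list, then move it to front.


MTF encoding:
'd': index 1 in ['a', 'd', 'e'] -> ['d', 'a', 'e']
'a': index 1 in ['d', 'a', 'e'] -> ['a', 'd', 'e']
'e': index 2 in ['a', 'd', 'e'] -> ['e', 'a', 'd']
'a': index 1 in ['e', 'a', 'd'] -> ['a', 'e', 'd']
'e': index 1 in ['a', 'e', 'd'] -> ['e', 'a', 'd']
'a': index 1 in ['e', 'a', 'd'] -> ['a', 'e', 'd']


Output: [1, 1, 2, 1, 1, 1]


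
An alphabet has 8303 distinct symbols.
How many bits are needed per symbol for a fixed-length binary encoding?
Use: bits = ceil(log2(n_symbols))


log2(8303) = 13.0194
Bracket: 2^13 = 8192 < 8303 <= 2^14 = 16384
So ceil(log2(8303)) = 14

bits = ceil(log2(8303)) = ceil(13.0194) = 14 bits


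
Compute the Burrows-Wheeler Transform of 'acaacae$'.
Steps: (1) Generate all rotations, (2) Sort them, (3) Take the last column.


Rotations (sorted):
  0: $acaacae -> last char: e
  1: aacae$ac -> last char: c
  2: acaacae$ -> last char: $
  3: acae$aca -> last char: a
  4: ae$acaac -> last char: c
  5: caacae$a -> last char: a
  6: cae$acaa -> last char: a
  7: e$acaaca -> last char: a


BWT = ec$acaaa


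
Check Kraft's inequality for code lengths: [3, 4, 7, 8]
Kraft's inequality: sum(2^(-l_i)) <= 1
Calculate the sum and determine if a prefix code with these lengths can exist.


Sum = 2^(-3) + 2^(-4) + 2^(-7) + 2^(-8)
    = 0.125 + 0.0625 + 0.0078125 + 0.00390625
    = 51/256 = 0.19921875
Since 0.19921875 <= 1, Kraft's inequality IS satisfied.
A prefix code with these lengths CAN exist.

Kraft sum = 0.19921875. Satisfied.


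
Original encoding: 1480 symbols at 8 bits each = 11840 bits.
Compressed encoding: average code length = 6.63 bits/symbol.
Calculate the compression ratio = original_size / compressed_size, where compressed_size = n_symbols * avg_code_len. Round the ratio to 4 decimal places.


original_size = n_symbols * orig_bits = 1480 * 8 = 11840 bits
compressed_size = n_symbols * avg_code_len = 1480 * 6.63 = 9812.4 bits
ratio = original_size / compressed_size = 11840 / 9812.4 = 1.2066

Compression ratio = 1.2066


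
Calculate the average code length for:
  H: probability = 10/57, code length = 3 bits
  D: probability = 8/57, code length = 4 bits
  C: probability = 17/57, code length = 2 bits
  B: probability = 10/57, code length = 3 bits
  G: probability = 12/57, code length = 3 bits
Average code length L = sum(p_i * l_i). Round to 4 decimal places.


Weighted contributions p_i * l_i:
  H: (10/57) * 3 = 30/57
  D: (8/57) * 4 = 32/57
  C: (17/57) * 2 = 34/57
  B: (10/57) * 3 = 30/57
  G: (12/57) * 3 = 36/57
Sum = (30 + 32 + 34 + 30 + 36)/57 = 162/57

L = 162/57 = 2.8421 bits/symbol


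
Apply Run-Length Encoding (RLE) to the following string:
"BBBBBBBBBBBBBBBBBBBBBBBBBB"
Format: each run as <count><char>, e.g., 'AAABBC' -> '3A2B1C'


Scanning runs left to right:
  i=0: run of 'B' x 26 -> '26B'

RLE = 26B


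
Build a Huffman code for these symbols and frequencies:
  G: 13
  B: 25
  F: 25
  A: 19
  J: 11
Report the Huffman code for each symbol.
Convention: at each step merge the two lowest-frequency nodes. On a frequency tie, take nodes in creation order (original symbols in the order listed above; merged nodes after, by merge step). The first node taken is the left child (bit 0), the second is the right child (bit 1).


Huffman tree construction:
Step 1: Merge J(11) + G(13) = 24
Step 2: Merge A(19) + (J+G)(24) = 43
Step 3: Merge B(25) + F(25) = 50
Step 4: Merge (A+(J+G))(43) + (B+F)(50) = 93
Read each symbol's code off the tree from the root (left child = 0, right child = 1).

Codes:
  G: 011 (length 3)
  B: 10 (length 2)
  F: 11 (length 2)
  A: 00 (length 2)
  J: 010 (length 3)
Average code length: 210/93 = 2.2581 bits/symbol


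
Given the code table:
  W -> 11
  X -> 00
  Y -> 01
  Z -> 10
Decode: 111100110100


Decoding:
11 -> W
11 -> W
00 -> X
11 -> W
01 -> Y
00 -> X


Result: WWXWYX


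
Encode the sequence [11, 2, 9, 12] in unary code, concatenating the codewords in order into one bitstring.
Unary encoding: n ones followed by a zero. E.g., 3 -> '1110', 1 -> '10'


Encode each number as n ones followed by a terminating 0:
  11 -> 111111111110 (12 bits)
  2 -> 110 (3 bits)
  9 -> 1111111110 (10 bits)
  12 -> 1111111111110 (13 bits)
Total length = 12 + 3 + 10 + 13 = 38 bits.

Unary([11, 2, 9, 12]) = 11111111111011011111111101111111111110 (38 bits)


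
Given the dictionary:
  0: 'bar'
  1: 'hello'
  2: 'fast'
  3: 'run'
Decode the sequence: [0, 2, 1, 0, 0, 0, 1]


Look up each index in the dictionary:
  0 -> 'bar'
  2 -> 'fast'
  1 -> 'hello'
  0 -> 'bar'
  0 -> 'bar'
  0 -> 'bar'
  1 -> 'hello'

Decoded: "bar fast hello bar bar bar hello"


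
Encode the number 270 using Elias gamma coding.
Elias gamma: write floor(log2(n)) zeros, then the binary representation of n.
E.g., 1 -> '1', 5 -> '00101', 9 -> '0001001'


num_bits = floor(log2(270)) + 1 = 9
leading_zeros = num_bits - 1 = 8
binary(270) = 100001110

Elias gamma(270) = '00000000' + '100001110' = 00000000100001110 (17 bits)


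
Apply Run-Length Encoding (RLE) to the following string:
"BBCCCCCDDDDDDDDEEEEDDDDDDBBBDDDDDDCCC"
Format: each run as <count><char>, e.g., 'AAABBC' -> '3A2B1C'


Scanning runs left to right:
  i=0: run of 'B' x 2 -> '2B'
  i=2: run of 'C' x 5 -> '5C'
  i=7: run of 'D' x 8 -> '8D'
  i=15: run of 'E' x 4 -> '4E'
  i=19: run of 'D' x 6 -> '6D'
  i=25: run of 'B' x 3 -> '3B'
  i=28: run of 'D' x 6 -> '6D'
  i=34: run of 'C' x 3 -> '3C'

RLE = 2B5C8D4E6D3B6D3C


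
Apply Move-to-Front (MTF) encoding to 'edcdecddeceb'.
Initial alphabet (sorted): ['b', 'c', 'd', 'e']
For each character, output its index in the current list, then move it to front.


MTF encoding:
'e': index 3 in ['b', 'c', 'd', 'e'] -> ['e', 'b', 'c', 'd']
'd': index 3 in ['e', 'b', 'c', 'd'] -> ['d', 'e', 'b', 'c']
'c': index 3 in ['d', 'e', 'b', 'c'] -> ['c', 'd', 'e', 'b']
'd': index 1 in ['c', 'd', 'e', 'b'] -> ['d', 'c', 'e', 'b']
'e': index 2 in ['d', 'c', 'e', 'b'] -> ['e', 'd', 'c', 'b']
'c': index 2 in ['e', 'd', 'c', 'b'] -> ['c', 'e', 'd', 'b']
'd': index 2 in ['c', 'e', 'd', 'b'] -> ['d', 'c', 'e', 'b']
'd': index 0 in ['d', 'c', 'e', 'b'] -> ['d', 'c', 'e', 'b']
'e': index 2 in ['d', 'c', 'e', 'b'] -> ['e', 'd', 'c', 'b']
'c': index 2 in ['e', 'd', 'c', 'b'] -> ['c', 'e', 'd', 'b']
'e': index 1 in ['c', 'e', 'd', 'b'] -> ['e', 'c', 'd', 'b']
'b': index 3 in ['e', 'c', 'd', 'b'] -> ['b', 'e', 'c', 'd']


Output: [3, 3, 3, 1, 2, 2, 2, 0, 2, 2, 1, 3]


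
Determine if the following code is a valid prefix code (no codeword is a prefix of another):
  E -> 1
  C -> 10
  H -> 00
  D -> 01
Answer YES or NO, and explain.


Checking each pair (does one codeword prefix another?):
  E='1' vs C='10': prefix -- VIOLATION

NO -- this is NOT a valid prefix code. E (1) is a prefix of C (10).


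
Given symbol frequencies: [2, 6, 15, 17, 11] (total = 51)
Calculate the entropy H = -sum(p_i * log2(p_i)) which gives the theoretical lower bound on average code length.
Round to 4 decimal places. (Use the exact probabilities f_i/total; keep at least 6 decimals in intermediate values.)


Per-symbol terms -p_i * log2(p_i) with p_i = f_i/51:
  p = 2/51 = 0.039216: log2(p) = -4.672425, -p*log2(p) = 0.183232
  p = 6/51 = 0.117647: log2(p) = -3.087463, -p*log2(p) = 0.363231
  p = 15/51 = 0.294118: log2(p) = -1.765535, -p*log2(p) = 0.519275
  p = 17/51 = 0.333333: log2(p) = -1.584963, -p*log2(p) = 0.528321
  p = 11/51 = 0.215686: log2(p) = -2.212994, -p*log2(p) = 0.477312
H = 0.183232 + 0.363231 + 0.519275 + 0.528321 + 0.477312 = 2.071371

H = 2.0714 bits/symbol


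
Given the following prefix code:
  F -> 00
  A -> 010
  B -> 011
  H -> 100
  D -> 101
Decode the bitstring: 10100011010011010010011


Decoding step by step:
Bits 101 -> D
Bits 00 -> F
Bits 011 -> B
Bits 010 -> A
Bits 011 -> B
Bits 010 -> A
Bits 010 -> A
Bits 011 -> B


Decoded message: DFBABAAB


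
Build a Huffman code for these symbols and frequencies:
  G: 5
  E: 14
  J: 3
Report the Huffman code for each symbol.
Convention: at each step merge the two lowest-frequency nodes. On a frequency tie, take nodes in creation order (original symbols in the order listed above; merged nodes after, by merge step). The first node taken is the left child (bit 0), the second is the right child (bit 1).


Huffman tree construction:
Step 1: Merge J(3) + G(5) = 8
Step 2: Merge (J+G)(8) + E(14) = 22
Read each symbol's code off the tree from the root (left child = 0, right child = 1).

Codes:
  G: 01 (length 2)
  E: 1 (length 1)
  J: 00 (length 2)
Average code length: 30/22 = 1.3636 bits/symbol


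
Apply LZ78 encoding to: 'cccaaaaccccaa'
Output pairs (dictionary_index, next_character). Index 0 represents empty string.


LZ78 encoding steps:
Dictionary: {0: ''}
Step 1: w='' (idx 0), next='c' -> output (0, 'c'), add 'c' as idx 1
Step 2: w='c' (idx 1), next='c' -> output (1, 'c'), add 'cc' as idx 2
Step 3: w='' (idx 0), next='a' -> output (0, 'a'), add 'a' as idx 3
Step 4: w='a' (idx 3), next='a' -> output (3, 'a'), add 'aa' as idx 4
Step 5: w='a' (idx 3), next='c' -> output (3, 'c'), add 'ac' as idx 5
Step 6: w='cc' (idx 2), next='c' -> output (2, 'c'), add 'ccc' as idx 6
Step 7: w='aa' (idx 4), end of input -> output (4, '')


Encoded: [(0, 'c'), (1, 'c'), (0, 'a'), (3, 'a'), (3, 'c'), (2, 'c'), (4, '')]


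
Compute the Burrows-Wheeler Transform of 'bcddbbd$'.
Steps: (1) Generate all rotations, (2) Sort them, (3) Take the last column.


Rotations (sorted):
  0: $bcddbbd -> last char: d
  1: bbd$bcdd -> last char: d
  2: bcddbbd$ -> last char: $
  3: bd$bcddb -> last char: b
  4: cddbbd$b -> last char: b
  5: d$bcddbb -> last char: b
  6: dbbd$bcd -> last char: d
  7: ddbbd$bc -> last char: c


BWT = dd$bbbdc


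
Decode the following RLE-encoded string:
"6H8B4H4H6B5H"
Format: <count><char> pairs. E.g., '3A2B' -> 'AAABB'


Expanding each <count><char> pair:
  6H -> 'HHHHHH'
  8B -> 'BBBBBBBB'
  4H -> 'HHHH'
  4H -> 'HHHH'
  6B -> 'BBBBBB'
  5H -> 'HHHHH'

Decoded = HHHHHHBBBBBBBBHHHHHHHHBBBBBBHHHHH


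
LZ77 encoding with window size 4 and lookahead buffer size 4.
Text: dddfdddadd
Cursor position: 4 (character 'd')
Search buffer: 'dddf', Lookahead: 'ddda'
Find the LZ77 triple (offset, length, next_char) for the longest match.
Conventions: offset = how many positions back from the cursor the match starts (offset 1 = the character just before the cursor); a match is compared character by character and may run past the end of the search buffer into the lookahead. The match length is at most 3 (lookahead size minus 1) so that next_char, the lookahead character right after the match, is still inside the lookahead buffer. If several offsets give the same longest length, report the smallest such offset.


Try each offset into the search buffer:
  offset=1 (pos 3, char 'f'): match length 0
  offset=2 (pos 2, char 'd'): match length 1
  offset=3 (pos 1, char 'd'): match length 2
  offset=4 (pos 0, char 'd'): match length 3
Longest match has length 3 at offset 4.
next_char = character at position 4 + 3 = 7 -> 'a'

Best match: offset=4, length=3 (matching 'ddd' starting at position 0)
LZ77 triple: (4, 3, 'a')


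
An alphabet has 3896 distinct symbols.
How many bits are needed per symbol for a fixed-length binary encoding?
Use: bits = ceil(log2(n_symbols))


log2(3896) = 11.9278
Bracket: 2^11 = 2048 < 3896 <= 2^12 = 4096
So ceil(log2(3896)) = 12

bits = ceil(log2(3896)) = ceil(11.9278) = 12 bits


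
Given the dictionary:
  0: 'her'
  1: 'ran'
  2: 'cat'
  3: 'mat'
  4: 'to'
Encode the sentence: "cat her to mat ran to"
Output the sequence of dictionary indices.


Look up each word in the dictionary:
  'cat' -> 2
  'her' -> 0
  'to' -> 4
  'mat' -> 3
  'ran' -> 1
  'to' -> 4

Encoded: [2, 0, 4, 3, 1, 4]


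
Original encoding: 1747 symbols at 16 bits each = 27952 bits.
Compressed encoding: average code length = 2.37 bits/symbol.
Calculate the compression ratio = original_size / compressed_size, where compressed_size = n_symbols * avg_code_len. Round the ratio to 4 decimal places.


original_size = n_symbols * orig_bits = 1747 * 16 = 27952 bits
compressed_size = n_symbols * avg_code_len = 1747 * 2.37 = 4140.39 bits
ratio = original_size / compressed_size = 27952 / 4140.39 = 6.7511

Compression ratio = 6.7511


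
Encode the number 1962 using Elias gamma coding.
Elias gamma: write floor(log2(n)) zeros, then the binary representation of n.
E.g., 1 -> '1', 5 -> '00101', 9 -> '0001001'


num_bits = floor(log2(1962)) + 1 = 11
leading_zeros = num_bits - 1 = 10
binary(1962) = 11110101010

Elias gamma(1962) = '0000000000' + '11110101010' = 000000000011110101010 (21 bits)


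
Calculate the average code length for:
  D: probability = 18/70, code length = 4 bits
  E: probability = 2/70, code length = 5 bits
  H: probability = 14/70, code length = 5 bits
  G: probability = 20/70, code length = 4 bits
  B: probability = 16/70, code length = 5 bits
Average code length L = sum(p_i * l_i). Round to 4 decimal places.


Weighted contributions p_i * l_i:
  D: (18/70) * 4 = 72/70
  E: (2/70) * 5 = 10/70
  H: (14/70) * 5 = 70/70
  G: (20/70) * 4 = 80/70
  B: (16/70) * 5 = 80/70
Sum = (72 + 10 + 70 + 80 + 80)/70 = 312/70

L = 312/70 = 4.4571 bits/symbol


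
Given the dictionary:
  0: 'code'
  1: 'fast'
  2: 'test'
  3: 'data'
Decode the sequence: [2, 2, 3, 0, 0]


Look up each index in the dictionary:
  2 -> 'test'
  2 -> 'test'
  3 -> 'data'
  0 -> 'code'
  0 -> 'code'

Decoded: "test test data code code"


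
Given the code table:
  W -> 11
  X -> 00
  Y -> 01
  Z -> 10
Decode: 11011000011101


Decoding:
11 -> W
01 -> Y
10 -> Z
00 -> X
01 -> Y
11 -> W
01 -> Y


Result: WYZXYWY


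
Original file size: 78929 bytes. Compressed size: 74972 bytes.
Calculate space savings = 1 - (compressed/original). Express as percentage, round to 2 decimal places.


ratio = compressed/original = 74972/78929 = 0.949866
savings = 1 - ratio = 1 - 0.949866 = 0.050134
as a percentage: 0.050134 * 100 = 5.01%

Space savings = 1 - 74972/78929 = 5.01%


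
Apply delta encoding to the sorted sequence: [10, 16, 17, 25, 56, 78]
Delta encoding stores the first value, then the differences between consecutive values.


First value: 10
Deltas:
  16 - 10 = 6
  17 - 16 = 1
  25 - 17 = 8
  56 - 25 = 31
  78 - 56 = 22


Delta encoded: [10, 6, 1, 8, 31, 22]


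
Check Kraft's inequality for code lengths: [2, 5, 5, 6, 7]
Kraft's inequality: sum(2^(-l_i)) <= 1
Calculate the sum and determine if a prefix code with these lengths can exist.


Sum = 2^(-2) + 2^(-5) + 2^(-5) + 2^(-6) + 2^(-7)
    = 0.25 + 0.03125 + 0.03125 + 0.015625 + 0.0078125
    = 43/128 = 0.3359375
Since 0.3359375 <= 1, Kraft's inequality IS satisfied.
A prefix code with these lengths CAN exist.

Kraft sum = 0.3359375. Satisfied.


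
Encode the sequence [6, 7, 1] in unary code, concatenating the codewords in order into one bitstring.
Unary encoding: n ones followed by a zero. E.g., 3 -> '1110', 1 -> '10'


Encode each number as n ones followed by a terminating 0:
  6 -> 1111110 (7 bits)
  7 -> 11111110 (8 bits)
  1 -> 10 (2 bits)
Total length = 7 + 8 + 2 = 17 bits.

Unary([6, 7, 1]) = 11111101111111010 (17 bits)


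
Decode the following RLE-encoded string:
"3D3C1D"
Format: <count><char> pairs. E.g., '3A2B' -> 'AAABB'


Expanding each <count><char> pair:
  3D -> 'DDD'
  3C -> 'CCC'
  1D -> 'D'

Decoded = DDDCCCD


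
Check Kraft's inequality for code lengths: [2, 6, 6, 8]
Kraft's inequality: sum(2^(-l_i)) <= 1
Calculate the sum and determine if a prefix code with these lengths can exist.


Sum = 2^(-2) + 2^(-6) + 2^(-6) + 2^(-8)
    = 0.25 + 0.015625 + 0.015625 + 0.00390625
    = 73/256 = 0.28515625
Since 0.28515625 <= 1, Kraft's inequality IS satisfied.
A prefix code with these lengths CAN exist.

Kraft sum = 0.28515625. Satisfied.


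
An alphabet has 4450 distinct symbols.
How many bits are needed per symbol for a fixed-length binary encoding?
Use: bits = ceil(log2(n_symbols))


log2(4450) = 12.1196
Bracket: 2^12 = 4096 < 4450 <= 2^13 = 8192
So ceil(log2(4450)) = 13

bits = ceil(log2(4450)) = ceil(12.1196) = 13 bits


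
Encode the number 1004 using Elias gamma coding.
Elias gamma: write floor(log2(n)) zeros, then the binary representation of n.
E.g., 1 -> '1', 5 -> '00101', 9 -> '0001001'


num_bits = floor(log2(1004)) + 1 = 10
leading_zeros = num_bits - 1 = 9
binary(1004) = 1111101100

Elias gamma(1004) = '000000000' + '1111101100' = 0000000001111101100 (19 bits)


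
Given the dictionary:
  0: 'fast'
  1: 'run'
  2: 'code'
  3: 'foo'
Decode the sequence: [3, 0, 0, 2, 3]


Look up each index in the dictionary:
  3 -> 'foo'
  0 -> 'fast'
  0 -> 'fast'
  2 -> 'code'
  3 -> 'foo'

Decoded: "foo fast fast code foo"


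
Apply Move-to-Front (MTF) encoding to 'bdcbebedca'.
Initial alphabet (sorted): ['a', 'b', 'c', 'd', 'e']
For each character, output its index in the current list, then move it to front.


MTF encoding:
'b': index 1 in ['a', 'b', 'c', 'd', 'e'] -> ['b', 'a', 'c', 'd', 'e']
'd': index 3 in ['b', 'a', 'c', 'd', 'e'] -> ['d', 'b', 'a', 'c', 'e']
'c': index 3 in ['d', 'b', 'a', 'c', 'e'] -> ['c', 'd', 'b', 'a', 'e']
'b': index 2 in ['c', 'd', 'b', 'a', 'e'] -> ['b', 'c', 'd', 'a', 'e']
'e': index 4 in ['b', 'c', 'd', 'a', 'e'] -> ['e', 'b', 'c', 'd', 'a']
'b': index 1 in ['e', 'b', 'c', 'd', 'a'] -> ['b', 'e', 'c', 'd', 'a']
'e': index 1 in ['b', 'e', 'c', 'd', 'a'] -> ['e', 'b', 'c', 'd', 'a']
'd': index 3 in ['e', 'b', 'c', 'd', 'a'] -> ['d', 'e', 'b', 'c', 'a']
'c': index 3 in ['d', 'e', 'b', 'c', 'a'] -> ['c', 'd', 'e', 'b', 'a']
'a': index 4 in ['c', 'd', 'e', 'b', 'a'] -> ['a', 'c', 'd', 'e', 'b']


Output: [1, 3, 3, 2, 4, 1, 1, 3, 3, 4]


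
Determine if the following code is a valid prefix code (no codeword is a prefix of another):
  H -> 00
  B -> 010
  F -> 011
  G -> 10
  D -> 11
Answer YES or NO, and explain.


Checking each pair (does one codeword prefix another?):
  H='00' vs B='010': no prefix
  H='00' vs F='011': no prefix
  H='00' vs G='10': no prefix
  H='00' vs D='11': no prefix
  B='010' vs H='00': no prefix
  B='010' vs F='011': no prefix
  B='010' vs G='10': no prefix
  B='010' vs D='11': no prefix
  F='011' vs H='00': no prefix
  F='011' vs B='010': no prefix
  F='011' vs G='10': no prefix
  F='011' vs D='11': no prefix
  G='10' vs H='00': no prefix
  G='10' vs B='010': no prefix
  G='10' vs F='011': no prefix
  G='10' vs D='11': no prefix
  D='11' vs H='00': no prefix
  D='11' vs B='010': no prefix
  D='11' vs F='011': no prefix
  D='11' vs G='10': no prefix
No violation found over all pairs.

YES -- this is a valid prefix code. No codeword is a prefix of any other codeword.


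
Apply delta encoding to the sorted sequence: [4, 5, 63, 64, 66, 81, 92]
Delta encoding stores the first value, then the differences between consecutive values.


First value: 4
Deltas:
  5 - 4 = 1
  63 - 5 = 58
  64 - 63 = 1
  66 - 64 = 2
  81 - 66 = 15
  92 - 81 = 11


Delta encoded: [4, 1, 58, 1, 2, 15, 11]


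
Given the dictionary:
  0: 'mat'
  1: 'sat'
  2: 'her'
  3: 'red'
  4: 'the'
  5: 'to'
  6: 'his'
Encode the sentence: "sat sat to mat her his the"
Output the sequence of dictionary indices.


Look up each word in the dictionary:
  'sat' -> 1
  'sat' -> 1
  'to' -> 5
  'mat' -> 0
  'her' -> 2
  'his' -> 6
  'the' -> 4

Encoded: [1, 1, 5, 0, 2, 6, 4]


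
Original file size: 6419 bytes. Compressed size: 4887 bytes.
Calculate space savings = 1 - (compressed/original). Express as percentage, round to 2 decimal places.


ratio = compressed/original = 4887/6419 = 0.761334
savings = 1 - ratio = 1 - 0.761334 = 0.238666
as a percentage: 0.238666 * 100 = 23.87%

Space savings = 1 - 4887/6419 = 23.87%


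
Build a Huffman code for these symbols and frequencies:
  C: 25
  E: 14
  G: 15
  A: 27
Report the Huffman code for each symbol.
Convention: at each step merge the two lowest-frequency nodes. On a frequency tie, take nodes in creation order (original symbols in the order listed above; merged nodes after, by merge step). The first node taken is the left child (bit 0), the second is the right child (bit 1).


Huffman tree construction:
Step 1: Merge E(14) + G(15) = 29
Step 2: Merge C(25) + A(27) = 52
Step 3: Merge (E+G)(29) + (C+A)(52) = 81
Read each symbol's code off the tree from the root (left child = 0, right child = 1).

Codes:
  C: 10 (length 2)
  E: 00 (length 2)
  G: 01 (length 2)
  A: 11 (length 2)
Average code length: 162/81 = 2.0000 bits/symbol


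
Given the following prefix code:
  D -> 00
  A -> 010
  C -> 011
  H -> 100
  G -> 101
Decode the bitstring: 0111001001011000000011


Decoding step by step:
Bits 011 -> C
Bits 100 -> H
Bits 100 -> H
Bits 101 -> G
Bits 100 -> H
Bits 00 -> D
Bits 00 -> D
Bits 011 -> C


Decoded message: CHHGHDDC


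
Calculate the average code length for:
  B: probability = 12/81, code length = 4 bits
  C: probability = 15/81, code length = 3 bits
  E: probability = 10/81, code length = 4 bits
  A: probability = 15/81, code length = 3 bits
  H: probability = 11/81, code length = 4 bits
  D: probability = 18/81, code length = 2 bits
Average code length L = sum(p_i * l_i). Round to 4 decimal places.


Weighted contributions p_i * l_i:
  B: (12/81) * 4 = 48/81
  C: (15/81) * 3 = 45/81
  E: (10/81) * 4 = 40/81
  A: (15/81) * 3 = 45/81
  H: (11/81) * 4 = 44/81
  D: (18/81) * 2 = 36/81
Sum = (48 + 45 + 40 + 45 + 44 + 36)/81 = 258/81

L = 258/81 = 3.1852 bits/symbol


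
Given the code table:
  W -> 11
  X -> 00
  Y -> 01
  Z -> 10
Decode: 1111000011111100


Decoding:
11 -> W
11 -> W
00 -> X
00 -> X
11 -> W
11 -> W
11 -> W
00 -> X


Result: WWXXWWWX


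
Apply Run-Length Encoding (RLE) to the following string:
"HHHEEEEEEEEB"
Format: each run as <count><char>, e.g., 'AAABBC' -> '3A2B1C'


Scanning runs left to right:
  i=0: run of 'H' x 3 -> '3H'
  i=3: run of 'E' x 8 -> '8E'
  i=11: run of 'B' x 1 -> '1B'

RLE = 3H8E1B


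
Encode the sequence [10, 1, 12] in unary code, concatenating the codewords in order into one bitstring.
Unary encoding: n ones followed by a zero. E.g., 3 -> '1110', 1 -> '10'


Encode each number as n ones followed by a terminating 0:
  10 -> 11111111110 (11 bits)
  1 -> 10 (2 bits)
  12 -> 1111111111110 (13 bits)
Total length = 11 + 2 + 13 = 26 bits.

Unary([10, 1, 12]) = 11111111110101111111111110 (26 bits)


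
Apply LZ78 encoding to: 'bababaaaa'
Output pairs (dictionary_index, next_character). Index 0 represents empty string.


LZ78 encoding steps:
Dictionary: {0: ''}
Step 1: w='' (idx 0), next='b' -> output (0, 'b'), add 'b' as idx 1
Step 2: w='' (idx 0), next='a' -> output (0, 'a'), add 'a' as idx 2
Step 3: w='b' (idx 1), next='a' -> output (1, 'a'), add 'ba' as idx 3
Step 4: w='ba' (idx 3), next='a' -> output (3, 'a'), add 'baa' as idx 4
Step 5: w='a' (idx 2), next='a' -> output (2, 'a'), add 'aa' as idx 5


Encoded: [(0, 'b'), (0, 'a'), (1, 'a'), (3, 'a'), (2, 'a')]


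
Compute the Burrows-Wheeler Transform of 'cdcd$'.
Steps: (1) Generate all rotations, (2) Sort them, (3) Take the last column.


Rotations (sorted):
  0: $cdcd -> last char: d
  1: cd$cd -> last char: d
  2: cdcd$ -> last char: $
  3: d$cdc -> last char: c
  4: dcd$c -> last char: c


BWT = dd$cc


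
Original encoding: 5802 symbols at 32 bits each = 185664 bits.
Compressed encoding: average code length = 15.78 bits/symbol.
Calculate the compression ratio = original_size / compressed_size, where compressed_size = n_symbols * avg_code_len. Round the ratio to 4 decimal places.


original_size = n_symbols * orig_bits = 5802 * 32 = 185664 bits
compressed_size = n_symbols * avg_code_len = 5802 * 15.78 = 91555.56 bits
ratio = original_size / compressed_size = 185664 / 91555.56 = 2.0279

Compression ratio = 2.0279


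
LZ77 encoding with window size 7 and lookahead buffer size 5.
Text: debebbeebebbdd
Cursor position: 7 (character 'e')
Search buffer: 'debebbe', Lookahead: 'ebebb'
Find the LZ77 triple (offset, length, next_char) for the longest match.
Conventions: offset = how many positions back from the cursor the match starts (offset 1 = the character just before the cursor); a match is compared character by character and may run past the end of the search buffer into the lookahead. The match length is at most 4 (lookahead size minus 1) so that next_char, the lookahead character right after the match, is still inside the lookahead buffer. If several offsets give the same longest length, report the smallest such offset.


Try each offset into the search buffer:
  offset=1 (pos 6, char 'e'): match length 1
  offset=2 (pos 5, char 'b'): match length 0
  offset=3 (pos 4, char 'b'): match length 0
  offset=4 (pos 3, char 'e'): match length 2
  offset=5 (pos 2, char 'b'): match length 0
  offset=6 (pos 1, char 'e'): match length 4
  offset=7 (pos 0, char 'd'): match length 0
Longest match has length 4 at offset 6.
next_char = character at position 7 + 4 = 11 -> 'b'

Best match: offset=6, length=4 (matching 'ebeb' starting at position 1)
LZ77 triple: (6, 4, 'b')


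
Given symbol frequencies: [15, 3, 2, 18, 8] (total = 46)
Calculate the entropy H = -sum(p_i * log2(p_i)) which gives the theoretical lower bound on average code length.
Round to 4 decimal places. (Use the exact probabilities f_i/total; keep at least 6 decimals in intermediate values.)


Per-symbol terms -p_i * log2(p_i) with p_i = f_i/46:
  p = 15/46 = 0.326087: log2(p) = -1.616671, -p*log2(p) = 0.527175
  p = 3/46 = 0.065217: log2(p) = -3.938599, -p*log2(p) = 0.256865
  p = 2/46 = 0.043478: log2(p) = -4.523562, -p*log2(p) = 0.196677
  p = 18/46 = 0.391304: log2(p) = -1.353637, -p*log2(p) = 0.529684
  p = 8/46 = 0.173913: log2(p) = -2.523562, -p*log2(p) = 0.438880
H = 0.527175 + 0.256865 + 0.196677 + 0.529684 + 0.438880 = 1.949281

H = 1.9493 bits/symbol
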